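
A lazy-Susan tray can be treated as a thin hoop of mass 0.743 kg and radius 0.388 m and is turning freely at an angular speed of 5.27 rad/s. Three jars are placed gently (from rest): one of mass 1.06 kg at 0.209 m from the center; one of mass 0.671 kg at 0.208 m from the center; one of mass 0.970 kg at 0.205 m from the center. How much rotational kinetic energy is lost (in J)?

The added mass arrives with no angular momentum about the center, and any external torque about the center is negligible, so the system's angular momentum is conserved.
I_p = (0.743)(0.388)² = 0.1119 kg·m².
Added inertia Σmr² = (1.06)(0.209)² + (0.671)(0.208)² + (0.970)(0.205)² = 0.1161 kg·m²; I_f = 0.1119 + 0.1161 = 0.2280 kg·m².
ω_f = I_p ω_i / I_f = (0.1119)(5.27) / 0.2280 = 2.586 rad/s.
KE_i = ½(0.1119)(5.270 rad/s)² = 1.553 J; KE_f = ½(0.2280)(2.586)² = 0.7622 J.

energy lost ≈ 0.791 J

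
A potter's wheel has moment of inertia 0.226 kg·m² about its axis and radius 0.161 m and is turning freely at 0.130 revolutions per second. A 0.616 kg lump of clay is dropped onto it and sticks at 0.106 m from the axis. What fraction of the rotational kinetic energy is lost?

fraction ≈ 0.0297

The added mass arrives with no angular momentum about the axis, and any external torque about the axis is negligible, so the system's angular momentum is conserved.
Added inertia Σmr² = (0.616)(0.106)² = 0.006921 kg·m²; I_f = 0.2260 + 0.006921 = 0.2329 kg·m².
ω_f = I_p ω_i / I_f = (0.2260)(0.130) / 0.2329 = 0.1261 rev/s.
KE_i = ½(0.2260)(0.8168 rad/s)² = 0.07539 J; KE_f = ½(0.2329)(0.7925)² = 0.07315 J.
Fraction lost = 0.02972.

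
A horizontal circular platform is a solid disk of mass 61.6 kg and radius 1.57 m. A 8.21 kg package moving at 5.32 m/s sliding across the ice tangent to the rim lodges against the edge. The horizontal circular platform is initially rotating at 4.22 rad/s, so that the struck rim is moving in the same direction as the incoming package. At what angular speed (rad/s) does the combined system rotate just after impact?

|ω_f| ≈ 4.05 rad/s

The axle reaction passes through the central axle and exerts no torque about it; angular momentum about the central axle is conserved through the impact.
I_p = ½(61.6)(1.57)² = 75.92 kg·m². Taking the sense of the package's angular momentum as positive, L_{package} = m v R = (8.21)(5.32)(1.57) = 68.57 kg·m²/s.
L_i = +I_p ω_p + m v R = +(75.92)(4.22) + 68.57 = 389.0 kg·m²/s.
After sticking, I_f = I_p + m R² = 75.92 + (8.21)(1.57)² = 96.16 kg·m².
ω_f = L_i / I_f = 389.0 / 96.16 = 4.045 rad/s.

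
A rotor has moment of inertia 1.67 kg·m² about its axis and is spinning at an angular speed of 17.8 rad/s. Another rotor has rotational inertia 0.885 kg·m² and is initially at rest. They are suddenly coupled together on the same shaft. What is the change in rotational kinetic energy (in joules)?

No external torque acts about the common axis, so total angular momentum is conserved.
Taking A's sense as positive: L = (1.670)(17.8) = 29.73 kg·m²·rad/s.
Combined I = 1.670 + 0.8850 = 2.555 kg·m².
ω_f = L / I = 29.73 / 2.555 = 11.63 rad/s.
KE_i = ½ΣIω² = 264.6 J; KE_f = ½(2.555)(11.63)² = 172.9 J.

ΔKE ≈ -91.6 J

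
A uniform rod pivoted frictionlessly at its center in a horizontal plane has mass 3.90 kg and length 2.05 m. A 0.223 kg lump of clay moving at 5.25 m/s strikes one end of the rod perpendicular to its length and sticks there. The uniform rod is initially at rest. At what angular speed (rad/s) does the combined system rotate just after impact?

|ω_f| ≈ 0.750 rad/s

About the pivot the impulsive forces during the collision are internal, so angular momentum about that axis is conserved.
I_p = (1/12)(3.90)(2.05)² = 1.366 kg·m². Taking the sense of the lump of clay's angular momentum as positive, L_{lump} = m v R = (0.223)(5.25)(2.05/2) = 1.200 kg·m²/s.
L_i = 0 + 1.200 = 1.200 kg·m²/s.
After sticking, I_f = I_p + m R² = 1.366 + (0.223)(2.05/2)² = 1.600 kg·m².
ω_f = L_i / I_f = 1.200 / 1.600 = 0.7500 rad/s.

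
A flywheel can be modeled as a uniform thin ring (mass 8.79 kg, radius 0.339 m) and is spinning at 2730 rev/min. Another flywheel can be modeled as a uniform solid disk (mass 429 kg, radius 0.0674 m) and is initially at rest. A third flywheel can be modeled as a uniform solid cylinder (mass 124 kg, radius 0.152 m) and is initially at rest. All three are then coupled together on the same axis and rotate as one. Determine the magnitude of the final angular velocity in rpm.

|ω_f| ≈ 807 rpm

The coupling torques are internal; angular momentum about the shared axis is conserved.
Moments of inertia: I_A = (8.79)(0.339)² = 1.010 kg·m²; I_B = ½(429)(0.0674)² = 0.9744 kg·m²; I_C = ½(124)(0.152)² = 1.432 kg·m².
Taking A's sense as positive: L = (1.010)(2730) = 2758 kg·m²·rpm.
Combined I = 1.010 + 0.9744 + 1.432 = 3.417 kg·m².
ω_f = L / I = 2758 / 3.417 = 807.1 rpm.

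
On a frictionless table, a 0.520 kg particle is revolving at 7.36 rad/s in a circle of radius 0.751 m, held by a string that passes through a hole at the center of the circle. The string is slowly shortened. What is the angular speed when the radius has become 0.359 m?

ω₂ ≈ 32.2 rad/s

No torque about the axis ⇒ m r₁² ω₁ = m r₂² ω₂.
ω₂ = ω₁ (r₁/r₂)² = (7.36)(0.751/0.359)² = 32.21 rad/s.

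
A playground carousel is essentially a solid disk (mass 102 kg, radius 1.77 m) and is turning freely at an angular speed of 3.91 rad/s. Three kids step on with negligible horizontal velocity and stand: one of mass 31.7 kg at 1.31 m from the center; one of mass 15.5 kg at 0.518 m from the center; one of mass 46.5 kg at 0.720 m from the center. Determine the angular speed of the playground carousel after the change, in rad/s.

ω_f ≈ 2.58 rad/s

No external torque acts about the center; L_before = L_after.
I_p = ½(102)(1.77)² = 159.8 kg·m².
Added inertia Σmr² = (31.7)(1.31)² + (15.5)(0.518)² + (46.5)(0.720)² = 82.66 kg·m²; I_f = 159.8 + 82.66 = 242.4 kg·m².
ω_f = I_p ω_i / I_f = (159.8)(3.91) / 242.4 = 2.577 rad/s.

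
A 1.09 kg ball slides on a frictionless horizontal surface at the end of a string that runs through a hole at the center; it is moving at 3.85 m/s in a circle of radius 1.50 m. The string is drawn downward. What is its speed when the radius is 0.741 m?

The only horizontal force on the mass is along the cord (radial), so it exerts no torque about the hole and angular momentum m v r is conserved.
v₂ = v₁ r₁ / r₂ = (3.85)(1.50) / (0.741) = 7.794 m/s.

v₂ ≈ 7.79 m/s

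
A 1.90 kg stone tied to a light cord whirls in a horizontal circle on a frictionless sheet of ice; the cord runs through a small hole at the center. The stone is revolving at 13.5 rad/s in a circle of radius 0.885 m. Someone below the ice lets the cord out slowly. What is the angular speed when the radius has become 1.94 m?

ω₂ ≈ 2.81 rad/s

The constraining force is radial, so m r² ω about the center is conserved.
ω₂ = ω₁ (r₁/r₂)² = (13.5)(0.885/1.94)² = 2.809 rad/s.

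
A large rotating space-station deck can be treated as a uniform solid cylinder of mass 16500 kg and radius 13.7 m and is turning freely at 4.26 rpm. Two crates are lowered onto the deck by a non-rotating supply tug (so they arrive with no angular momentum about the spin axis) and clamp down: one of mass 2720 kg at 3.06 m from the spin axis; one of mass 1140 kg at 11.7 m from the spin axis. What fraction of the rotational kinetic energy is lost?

No external torque acts about the spin axis; L_before = L_after.
I_p = ½(16500)(13.7)² = 1.548e+06 kg·m².
Added inertia Σmr² = (2720)(3.06)² + (1140)(11.7)² = 1.815e+05 kg·m²; I_f = 1.548e+06 + 1.815e+05 = 1.730e+06 kg·m².
ω_f = I_p ω_i / I_f = (1.548e+06)(4.26) / 1.730e+06 = 3.813 rpm.
KE_i = ½(1.548e+06)(0.4461 rad/s)² = 1.541e+05 J; KE_f = ½(1.730e+06)(0.3993)² = 1.379e+05 J.
Fraction lost = 0.1049.

fraction ≈ 0.105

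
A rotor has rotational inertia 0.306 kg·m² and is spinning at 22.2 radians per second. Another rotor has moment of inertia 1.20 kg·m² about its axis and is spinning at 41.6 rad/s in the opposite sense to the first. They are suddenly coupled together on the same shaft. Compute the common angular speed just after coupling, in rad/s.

No external torque acts about the common axis, so total angular momentum is conserved.
Taking A's sense as positive: L = (0.3060)(22.2) − (1.200)(41.6) = -43.13 kg·m²·rad/s.
Combined I = 0.3060 + 1.200 = 1.506 kg·m².
ω_f = L / I = -43.13 / 1.506 = -28.64 rad/s.

|ω_f| ≈ 28.6 rad/s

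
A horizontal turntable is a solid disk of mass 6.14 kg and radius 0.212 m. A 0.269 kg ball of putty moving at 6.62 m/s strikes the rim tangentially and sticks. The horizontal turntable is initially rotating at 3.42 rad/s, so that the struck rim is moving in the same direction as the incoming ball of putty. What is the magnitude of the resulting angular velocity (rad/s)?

About the axle the impulsive forces during the collision are internal, so angular momentum about that axis is conserved.
I_p = ½(6.14)(0.212)² = 0.1380 kg·m². Taking the sense of the ball of putty's angular momentum as positive, L_{ball} = m v R = (0.269)(6.62)(0.212) = 0.3775 kg·m²/s.
L_i = +I_p ω_p + m v R = +(0.1380)(3.42) + 0.3775 = 0.8494 kg·m²/s.
After sticking, I_f = I_p + m R² = 0.1380 + (0.269)(0.212)² = 0.1501 kg·m².
ω_f = L_i / I_f = 0.8494 / 0.1501 = 5.660 rad/s.

|ω_f| ≈ 5.66 rad/s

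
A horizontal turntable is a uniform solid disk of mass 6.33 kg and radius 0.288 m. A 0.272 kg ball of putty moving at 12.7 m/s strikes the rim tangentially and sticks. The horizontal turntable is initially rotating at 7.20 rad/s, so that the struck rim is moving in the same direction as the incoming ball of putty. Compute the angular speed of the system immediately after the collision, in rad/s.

|ω_f| ≈ 10.1 rad/s

About the axle the impulsive forces during the collision are internal, so angular momentum about that axis is conserved.
I_p = ½(6.33)(0.288)² = 0.2625 kg·m². Taking the sense of the ball of putty's angular momentum as positive, L_{ball} = m v R = (0.272)(12.7)(0.288) = 0.9949 kg·m²/s.
L_i = +I_p ω_p + m v R = +(0.2625)(7.20) + 0.9949 = 2.885 kg·m²/s.
After sticking, I_f = I_p + m R² = 0.2625 + (0.272)(0.288)² = 0.2851 kg·m².
ω_f = L_i / I_f = 2.885 / 0.2851 = 10.12 rad/s.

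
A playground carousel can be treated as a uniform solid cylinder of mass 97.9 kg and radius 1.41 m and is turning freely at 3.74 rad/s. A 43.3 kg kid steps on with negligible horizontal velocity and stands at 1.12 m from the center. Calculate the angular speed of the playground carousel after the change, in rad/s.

The added mass arrives with no angular momentum about the center, and any external torque about the center is negligible, so the system's angular momentum is conserved.
I_p = ½(97.9)(1.41)² = 97.32 kg·m².
Added inertia Σmr² = (43.3)(1.12)² = 54.32 kg·m²; I_f = 97.32 + 54.32 = 151.6 kg·m².
ω_f = I_p ω_i / I_f = (97.32)(3.74) / 151.6 = 2.400 rad/s.

ω_f ≈ 2.40 rad/s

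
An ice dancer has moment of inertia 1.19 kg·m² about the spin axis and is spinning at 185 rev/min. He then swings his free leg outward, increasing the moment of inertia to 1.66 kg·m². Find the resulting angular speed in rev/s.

No external torque acts about the spin axis, so angular momentum is conserved.
ω₂ = I₁ω₁ / I₂ = (1.190)(185 rpm) / (1.660) = 132.6 rpm = 2.210 rev/s.

ω₂ ≈ 2.21 rev/s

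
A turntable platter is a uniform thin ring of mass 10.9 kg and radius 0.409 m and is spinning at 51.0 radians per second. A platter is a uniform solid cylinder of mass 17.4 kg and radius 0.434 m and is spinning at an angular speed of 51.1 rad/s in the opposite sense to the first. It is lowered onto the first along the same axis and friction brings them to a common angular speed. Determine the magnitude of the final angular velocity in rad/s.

|ω_f| ≈ 2.67 rad/s

The coupling torques are internal; angular momentum about the shared axis is conserved.
Moments of inertia: I_A = (10.9)(0.409)² = 1.823 kg·m²; I_B = ½(17.4)(0.434)² = 1.639 kg·m².
Taking A's sense as positive: L = (1.823)(51.0) − (1.639)(51.1) = 9.254 kg·m²·rad/s.
Combined I = 1.823 + 1.639 = 3.462 kg·m².
ω_f = L / I = 9.254 / 3.462 = 2.673 rad/s.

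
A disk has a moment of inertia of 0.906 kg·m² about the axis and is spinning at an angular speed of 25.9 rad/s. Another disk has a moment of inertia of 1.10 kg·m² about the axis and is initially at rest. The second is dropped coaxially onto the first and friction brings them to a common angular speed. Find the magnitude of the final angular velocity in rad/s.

No external torque acts about the common axis, so total angular momentum is conserved.
Taking A's sense as positive: L = (0.9060)(25.9) = 23.47 kg·m²·rad/s.
Combined I = 0.9060 + 1.100 = 2.006 kg·m².
ω_f = L / I = 23.47 / 2.006 = 11.70 rad/s.

|ω_f| ≈ 11.7 rad/s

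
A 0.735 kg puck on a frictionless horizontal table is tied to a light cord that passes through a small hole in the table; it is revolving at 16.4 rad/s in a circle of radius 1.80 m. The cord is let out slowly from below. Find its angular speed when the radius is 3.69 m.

ω₂ ≈ 3.90 rad/s

The constraining force is radial, so m r² ω about the center is conserved.
ω₂ = ω₁ (r₁/r₂)² = (16.4)(1.80/3.69)² = 3.902 rad/s.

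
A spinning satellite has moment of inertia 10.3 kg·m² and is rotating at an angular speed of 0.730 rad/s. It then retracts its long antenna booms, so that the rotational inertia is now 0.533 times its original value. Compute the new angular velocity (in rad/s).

ω₂ ≈ 1.37 rad/s

Angular momentum about the spin axis is conserved since the torque about it is zero.
I₂ = 0.533 × 10.3 = 5.490 kg·m².
ω₂ = I₁ω₁ / I₂ = (10.30)(0.730 rad/s) / (5.490) = 1.370 rad/s.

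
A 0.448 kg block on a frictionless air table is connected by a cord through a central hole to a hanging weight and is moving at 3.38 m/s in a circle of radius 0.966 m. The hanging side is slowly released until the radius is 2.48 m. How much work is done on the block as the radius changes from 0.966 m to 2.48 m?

W ≈ -2.17 J

The only horizontal force on the mass is along the cord (radial), so it exerts no torque about the hole and angular momentum m v r is conserved.
v₂ = v₁ r₁ / r₂ = (3.38)(0.966) / (2.48) = 1.317 m/s.
W = ΔKE = ½m(v₂² − v₁²) = -2.171 J.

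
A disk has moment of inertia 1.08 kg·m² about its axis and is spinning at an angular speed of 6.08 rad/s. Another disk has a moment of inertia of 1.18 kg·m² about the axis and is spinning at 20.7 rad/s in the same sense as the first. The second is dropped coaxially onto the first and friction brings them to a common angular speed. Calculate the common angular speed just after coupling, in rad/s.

|ω_f| ≈ 13.7 rad/s

The coupling torques are internal; angular momentum about the shared axis is conserved.
Taking A's sense as positive: L = (1.080)(6.08) + (1.180)(20.7) = 30.99 kg·m²·rad/s.
Combined I = 1.080 + 1.180 = 2.260 kg·m².
ω_f = L / I = 30.99 / 2.260 = 13.71 rad/s.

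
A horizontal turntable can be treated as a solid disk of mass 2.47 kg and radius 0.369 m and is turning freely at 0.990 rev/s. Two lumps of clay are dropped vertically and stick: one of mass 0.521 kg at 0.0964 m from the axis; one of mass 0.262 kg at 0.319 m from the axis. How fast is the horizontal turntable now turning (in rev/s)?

ω_f ≈ 0.834 rev/s

No external torque acts about the axis; L_before = L_after.
I_p = ½(2.47)(0.369)² = 0.1682 kg·m².
Added inertia Σmr² = (0.521)(0.0964)² + (0.262)(0.319)² = 0.03150 kg·m²; I_f = 0.1682 + 0.03150 = 0.1997 kg·m².
ω_f = I_p ω_i / I_f = (0.1682)(0.990) / 0.1997 = 0.8338 rev/s.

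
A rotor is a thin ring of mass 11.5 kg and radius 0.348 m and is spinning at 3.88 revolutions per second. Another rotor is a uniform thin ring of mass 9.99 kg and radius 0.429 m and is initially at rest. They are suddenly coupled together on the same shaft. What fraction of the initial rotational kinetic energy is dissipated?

No external torque acts about the common axis, so total angular momentum is conserved.
Moments of inertia: I_A = (11.5)(0.348)² = 1.393 kg·m²; I_B = (9.99)(0.429)² = 1.839 kg·m².
Taking A's sense as positive: L = (1.393)(3.88) = 5.404 kg·m²·rev/s.
Combined I = 1.393 + 1.839 = 3.231 kg·m².
ω_f = L / I = 5.404 / 3.231 = 1.672 rev/s.
KE_i = ½ΣIω² = 413.9 J; KE_f = ½(3.231)(10.51)² = 178.4 J.
Fraction dissipated = (KE_i − KE_f)/KE_i = 0.5690.

fraction ≈ 0.569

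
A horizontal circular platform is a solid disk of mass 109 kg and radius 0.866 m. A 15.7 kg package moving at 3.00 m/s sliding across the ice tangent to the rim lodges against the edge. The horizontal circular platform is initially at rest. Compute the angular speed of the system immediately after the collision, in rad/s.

The axle reaction passes through the central axle and exerts no torque about it; angular momentum about the central axle is conserved through the impact.
I_p = ½(109)(0.866)² = 40.87 kg·m². Taking the sense of the package's angular momentum as positive, L_{package} = m v R = (15.7)(3.00)(0.866) = 40.79 kg·m²/s.
L_i = 0 + 40.79 = 40.79 kg·m²/s.
After sticking, I_f = I_p + m R² = 40.87 + (15.7)(0.866)² = 52.65 kg·m².
ω_f = L_i / I_f = 40.79 / 52.65 = 0.7748 rad/s.

|ω_f| ≈ 0.775 rad/s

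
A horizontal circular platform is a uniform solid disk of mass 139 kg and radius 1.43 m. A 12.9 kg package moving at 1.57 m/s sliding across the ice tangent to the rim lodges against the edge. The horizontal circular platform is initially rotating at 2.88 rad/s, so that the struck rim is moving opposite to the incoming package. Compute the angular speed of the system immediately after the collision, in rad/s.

The axle reaction passes through the central axle and exerts no torque about it; angular momentum about the central axle is conserved through the impact.
I_p = ½(139)(1.43)² = 142.1 kg·m². Taking the sense of the package's angular momentum as positive, L_{package} = m v R = (12.9)(1.57)(1.43) = 28.96 kg·m²/s.
L_i = −I_p ω_p + m v R = −(142.1)(2.88) + 28.96 = -380.3 kg·m²/s.
After sticking, I_f = I_p + m R² = 142.1 + (12.9)(1.43)² = 168.5 kg·m².
ω_f = L_i / I_f = -380.3 / 168.5 = -2.257 rad/s.

|ω_f| ≈ 2.26 rad/s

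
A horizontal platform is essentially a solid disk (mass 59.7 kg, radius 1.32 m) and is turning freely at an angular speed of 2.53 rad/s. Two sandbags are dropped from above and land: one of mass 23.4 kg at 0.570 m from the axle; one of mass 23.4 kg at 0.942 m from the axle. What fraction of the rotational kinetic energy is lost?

No external torque acts about the axle; L_before = L_after.
I_p = ½(59.7)(1.32)² = 52.01 kg·m².
Added inertia Σmr² = (23.4)(0.570)² + (23.4)(0.942)² = 28.37 kg·m²; I_f = 52.01 + 28.37 = 80.38 kg·m².
ω_f = I_p ω_i / I_f = (52.01)(2.53) / 80.38 = 1.637 rad/s.
KE_i = ½(52.01)(2.530 rad/s)² = 166.5 J; KE_f = ½(80.38)(1.637)² = 107.7 J.
Fraction lost = 0.3529.

fraction ≈ 0.353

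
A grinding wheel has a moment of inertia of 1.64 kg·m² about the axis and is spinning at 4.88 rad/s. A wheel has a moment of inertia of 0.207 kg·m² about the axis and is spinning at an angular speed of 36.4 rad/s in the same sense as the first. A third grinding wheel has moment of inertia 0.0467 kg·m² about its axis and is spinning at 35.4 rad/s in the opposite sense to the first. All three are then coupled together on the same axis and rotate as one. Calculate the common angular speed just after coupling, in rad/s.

No external torque acts about the common axis, so total angular momentum is conserved.
Taking A's sense as positive: L = (1.640)(4.88) + (0.2070)(36.4) − (0.04670)(35.4) = 13.88 kg·m²·rad/s.
Combined I = 1.640 + 0.2070 + 0.04670 = 1.894 kg·m².
ω_f = L / I = 13.88 / 1.894 = 7.332 rad/s.

|ω_f| ≈ 7.33 rad/s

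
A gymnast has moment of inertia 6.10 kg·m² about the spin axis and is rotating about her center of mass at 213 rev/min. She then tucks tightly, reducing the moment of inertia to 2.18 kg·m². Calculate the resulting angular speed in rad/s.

Angular momentum about the spin axis is conserved since the torque about it is zero.
ω₂ = I₁ω₁ / I₂ = (6.100)(213 rpm) / (2.180) = 596.0 rpm = 62.41 rad/s.

ω₂ ≈ 62.4 rad/s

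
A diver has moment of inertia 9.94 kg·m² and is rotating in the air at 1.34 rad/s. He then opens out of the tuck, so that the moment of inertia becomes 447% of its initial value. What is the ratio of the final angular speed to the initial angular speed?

ω₂/ω₁ ≈ 0.224

With no external torque about the axis, L is conserved: I₁ω₁ = I₂ω₂.
I₂ = 4.47 × 9.94 = 44.43 kg·m².
ω₂/ω₁ = I₁/I₂ = 9.940 / 44.43 = 0.2237.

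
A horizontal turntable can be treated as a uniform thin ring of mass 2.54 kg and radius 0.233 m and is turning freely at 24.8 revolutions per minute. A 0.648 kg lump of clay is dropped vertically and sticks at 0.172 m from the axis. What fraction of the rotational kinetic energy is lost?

The added mass arrives with no angular momentum about the axis, and any external torque about the axis is negligible, so the system's angular momentum is conserved.
I_p = (2.54)(0.233)² = 0.1379 kg·m².
Added inertia Σmr² = (0.648)(0.172)² = 0.01917 kg·m²; I_f = 0.1379 + 0.01917 = 0.1571 kg·m².
ω_f = I_p ω_i / I_f = (0.1379)(24.8) / 0.1571 = 21.77 rpm.
KE_i = ½(0.1379)(2.597 rad/s)² = 0.4650 J; KE_f = ½(0.1571)(2.280)² = 0.4083 J.
Fraction lost = 0.1221.

fraction ≈ 0.122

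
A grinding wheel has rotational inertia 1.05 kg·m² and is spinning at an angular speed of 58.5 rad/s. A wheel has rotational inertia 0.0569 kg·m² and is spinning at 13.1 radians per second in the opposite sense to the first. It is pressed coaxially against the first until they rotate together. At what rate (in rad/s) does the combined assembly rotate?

No external torque acts about the common axis, so total angular momentum is conserved.
Taking A's sense as positive: L = (1.050)(58.5) − (0.05690)(13.1) = 60.68 kg·m²·rad/s.
Combined I = 1.050 + 0.05690 = 1.107 kg·m².
ω_f = L / I = 60.68 / 1.107 = 54.82 rad/s.

|ω_f| ≈ 54.8 rad/s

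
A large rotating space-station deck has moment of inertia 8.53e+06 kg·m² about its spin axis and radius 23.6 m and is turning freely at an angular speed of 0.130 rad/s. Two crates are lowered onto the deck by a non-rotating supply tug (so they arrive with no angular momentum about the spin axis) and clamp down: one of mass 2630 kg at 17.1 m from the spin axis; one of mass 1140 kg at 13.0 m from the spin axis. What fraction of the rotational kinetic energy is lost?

fraction ≈ 0.101

No external torque acts about the spin axis; L_before = L_after.
Added inertia Σmr² = (2630)(17.1)² + (1140)(13.0)² = 9.617e+05 kg·m²; I_f = 8.530e+06 + 9.617e+05 = 9.492e+06 kg·m².
ω_f = I_p ω_i / I_f = (8.530e+06)(0.130) / 9.492e+06 = 0.1168 rad/s.
KE_i = ½(8.530e+06)(0.1300 rad/s)² = 72080 J; KE_f = ½(9.492e+06)(0.1168)² = 64780 J.
Fraction lost = 0.1013.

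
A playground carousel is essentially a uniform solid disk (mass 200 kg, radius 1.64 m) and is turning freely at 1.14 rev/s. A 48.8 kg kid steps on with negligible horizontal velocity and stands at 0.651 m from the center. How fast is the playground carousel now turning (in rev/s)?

ω_f ≈ 1.06 rev/s

No external torque acts about the center; L_before = L_after.
I_p = ½(200)(1.64)² = 269.0 kg·m².
Added inertia Σmr² = (48.8)(0.651)² = 20.68 kg·m²; I_f = 269.0 + 20.68 = 289.6 kg·m².
ω_f = I_p ω_i / I_f = (269.0)(1.14) / 289.6 = 1.059 rev/s.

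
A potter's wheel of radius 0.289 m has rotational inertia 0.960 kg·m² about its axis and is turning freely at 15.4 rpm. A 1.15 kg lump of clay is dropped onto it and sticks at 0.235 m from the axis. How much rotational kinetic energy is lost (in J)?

The added mass arrives with no angular momentum about the axis, and any external torque about the axis is negligible, so the system's angular momentum is conserved.
Added inertia Σmr² = (1.15)(0.235)² = 0.06351 kg·m²; I_f = 0.9600 + 0.06351 = 1.024 kg·m².
ω_f = I_p ω_i / I_f = (0.9600)(15.4) / 1.024 = 14.44 rpm.
KE_i = ½(0.9600)(1.613 rad/s)² = 1.248 J; KE_f = ½(1.024)(1.513)² = 1.171 J.

energy lost ≈ 0.0775 J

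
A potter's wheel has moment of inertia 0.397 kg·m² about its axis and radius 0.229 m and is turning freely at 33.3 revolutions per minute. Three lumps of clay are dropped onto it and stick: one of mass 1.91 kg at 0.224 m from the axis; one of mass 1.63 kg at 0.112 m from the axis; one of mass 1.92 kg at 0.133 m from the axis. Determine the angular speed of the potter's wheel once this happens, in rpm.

ω_f ≈ 24.2 rpm

No external torque acts about the axis; L_before = L_after.
Added inertia Σmr² = (1.91)(0.224)² + (1.63)(0.112)² + (1.92)(0.133)² = 0.1502 kg·m²; I_f = 0.3970 + 0.1502 = 0.5472 kg·m².
ω_f = I_p ω_i / I_f = (0.3970)(33.3) / 0.5472 = 24.16 rpm.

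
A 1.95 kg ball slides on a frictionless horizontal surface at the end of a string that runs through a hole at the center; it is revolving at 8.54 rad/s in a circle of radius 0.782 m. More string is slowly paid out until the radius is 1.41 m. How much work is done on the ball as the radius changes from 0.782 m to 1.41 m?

W ≈ -30.1 J

No torque about the axis ⇒ m r₁² ω₁ = m r₂² ω₂.
ω₂ = ω₁ (r₁/r₂)² = (8.54)(0.782/1.41)² = 2.627 rad/s.
W = ΔKE = ½m(v₂² − v₁²) = -30.11 J.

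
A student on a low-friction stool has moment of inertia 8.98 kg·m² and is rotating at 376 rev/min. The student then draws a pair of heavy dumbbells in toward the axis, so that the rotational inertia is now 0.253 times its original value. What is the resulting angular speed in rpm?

ω₂ ≈ 1490 rpm

With no external torque about the axis, L is conserved: I₁ω₁ = I₂ω₂.
I₂ = 0.253 × 8.98 = 2.272 kg·m².
ω₂ = I₁ω₁ / I₂ = (8.980)(376 rpm) / (2.272) = 1486 rpm.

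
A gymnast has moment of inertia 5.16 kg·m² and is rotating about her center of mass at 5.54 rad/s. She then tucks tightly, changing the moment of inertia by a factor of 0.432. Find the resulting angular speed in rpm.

With no external torque about the axis, L is conserved: I₁ω₁ = I₂ω₂.
I₂ = 0.432 × 5.16 = 2.229 kg·m².
ω₂ = I₁ω₁ / I₂ = (5.160)(5.54 rad/s) / (2.229) = 12.82 rad/s = 122.5 rpm.

ω₂ ≈ 122 rpm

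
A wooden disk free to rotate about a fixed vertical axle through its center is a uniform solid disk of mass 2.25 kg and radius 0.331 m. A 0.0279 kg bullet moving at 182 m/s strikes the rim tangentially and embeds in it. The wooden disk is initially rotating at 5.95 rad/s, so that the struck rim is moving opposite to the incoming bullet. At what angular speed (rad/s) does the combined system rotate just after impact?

The axle reaction passes through the axle and exerts no torque about it; angular momentum about the axle is conserved through the impact.
I_p = ½(2.25)(0.331)² = 0.1233 kg·m². Taking the sense of the bullet's angular momentum as positive, L_{bullet} = m v R = (0.0279)(182)(0.331) = 1.681 kg·m²/s.
L_i = −I_p ω_p + m v R = −(0.1233)(5.95) + 1.681 = 0.9474 kg·m²/s.
After sticking, I_f = I_p + m R² = 0.1233 + (0.0279)(0.331)² = 0.1263 kg·m².
ω_f = L_i / I_f = 0.9474 / 0.1263 = 7.500 rad/s.

|ω_f| ≈ 7.50 rad/s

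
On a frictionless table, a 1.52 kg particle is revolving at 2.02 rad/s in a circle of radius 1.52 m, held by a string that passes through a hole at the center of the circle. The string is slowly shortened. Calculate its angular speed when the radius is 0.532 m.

No torque about the axis ⇒ m r₁² ω₁ = m r₂² ω₂.
ω₂ = ω₁ (r₁/r₂)² = (2.02)(1.52/0.532)² = 16.49 rad/s.

ω₂ ≈ 16.5 rad/s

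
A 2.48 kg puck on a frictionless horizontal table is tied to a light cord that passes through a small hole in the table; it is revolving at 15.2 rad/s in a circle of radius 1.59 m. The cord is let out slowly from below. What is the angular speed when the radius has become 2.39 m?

The constraining force is radial, so m r² ω about the center is conserved.
ω₂ = ω₁ (r₁/r₂)² = (15.2)(1.59/2.39)² = 6.727 rad/s.

ω₂ ≈ 6.73 rad/s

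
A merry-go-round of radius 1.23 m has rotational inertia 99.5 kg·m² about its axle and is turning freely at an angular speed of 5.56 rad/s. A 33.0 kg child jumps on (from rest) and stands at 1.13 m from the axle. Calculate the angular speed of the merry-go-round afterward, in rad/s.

The added mass arrives with no angular momentum about the axle, and any external torque about the axle is negligible, so the system's angular momentum is conserved.
Added inertia Σmr² = (33.0)(1.13)² = 42.14 kg·m²; I_f = 99.50 + 42.14 = 141.6 kg·m².
ω_f = I_p ω_i / I_f = (99.50)(5.56) / 141.6 = 3.906 rad/s.

ω_f ≈ 3.91 rad/s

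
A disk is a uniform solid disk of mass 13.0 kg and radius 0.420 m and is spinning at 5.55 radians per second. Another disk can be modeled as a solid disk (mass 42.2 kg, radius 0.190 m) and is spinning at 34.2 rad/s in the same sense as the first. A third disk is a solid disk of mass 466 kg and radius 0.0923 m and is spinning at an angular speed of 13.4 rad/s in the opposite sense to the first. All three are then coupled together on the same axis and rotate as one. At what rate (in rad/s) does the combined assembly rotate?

|ω_f| ≈ 1.49 rad/s

No external torque acts about the common axis, so total angular momentum is conserved.
Moments of inertia: I_A = ½(13.0)(0.420)² = 1.147 kg·m²; I_B = ½(42.2)(0.190)² = 0.7617 kg·m²; I_C = ½(466)(0.0923)² = 1.985 kg·m².
Taking A's sense as positive: L = (1.147)(5.55) + (0.7617)(34.2) − (1.985)(13.4) = 5.815 kg·m²·rad/s.
Combined I = 1.147 + 0.7617 + 1.985 = 3.893 kg·m².
ω_f = L / I = 5.815 / 3.893 = 1.494 rad/s.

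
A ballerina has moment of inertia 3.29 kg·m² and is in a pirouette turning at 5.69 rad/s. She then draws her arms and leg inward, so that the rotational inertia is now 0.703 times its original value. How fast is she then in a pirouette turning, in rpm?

With no external torque about the axis, L is conserved: I₁ω₁ = I₂ω₂.
I₂ = 0.703 × 3.29 = 2.313 kg·m².
ω₂ = I₁ω₁ / I₂ = (3.290)(5.69 rad/s) / (2.313) = 8.094 rad/s = 77.29 rpm.

ω₂ ≈ 77.3 rpm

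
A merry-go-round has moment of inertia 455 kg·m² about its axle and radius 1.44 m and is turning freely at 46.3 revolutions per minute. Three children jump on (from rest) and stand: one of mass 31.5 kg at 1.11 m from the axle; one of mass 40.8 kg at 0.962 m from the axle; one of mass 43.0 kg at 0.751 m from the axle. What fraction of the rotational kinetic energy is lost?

No external torque acts about the axle; L_before = L_after.
Added inertia Σmr² = (31.5)(1.11)² + (40.8)(0.962)² + (43.0)(0.751)² = 100.8 kg·m²; I_f = 455.0 + 100.8 = 555.8 kg·m².
ω_f = I_p ω_i / I_f = (455.0)(46.3) / 555.8 = 37.90 rpm.
KE_i = ½(455.0)(4.849 rad/s)² = 5348 J; KE_f = ½(555.8)(3.969)² = 4378 J.
Fraction lost = 0.1814.

fraction ≈ 0.181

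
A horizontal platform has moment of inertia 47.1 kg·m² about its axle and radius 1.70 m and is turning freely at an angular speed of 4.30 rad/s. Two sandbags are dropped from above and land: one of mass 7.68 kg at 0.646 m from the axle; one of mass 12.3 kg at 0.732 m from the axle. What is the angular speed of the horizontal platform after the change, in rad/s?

ω_f ≈ 3.56 rad/s

No external torque acts about the axle; L_before = L_after.
Added inertia Σmr² = (7.68)(0.646)² + (12.3)(0.732)² = 9.796 kg·m²; I_f = 47.10 + 9.796 = 56.90 kg·m².
ω_f = I_p ω_i / I_f = (47.10)(4.30) / 56.90 = 3.560 rad/s.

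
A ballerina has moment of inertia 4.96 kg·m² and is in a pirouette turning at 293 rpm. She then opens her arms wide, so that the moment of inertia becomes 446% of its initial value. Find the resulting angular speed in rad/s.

With no external torque about the axis, L is conserved: I₁ω₁ = I₂ω₂.
I₂ = 4.46 × 4.96 = 22.12 kg·m².
ω₂ = I₁ω₁ / I₂ = (4.960)(293 rpm) / (22.12) = 65.70 rpm = 6.880 rad/s.

ω₂ ≈ 6.88 rad/s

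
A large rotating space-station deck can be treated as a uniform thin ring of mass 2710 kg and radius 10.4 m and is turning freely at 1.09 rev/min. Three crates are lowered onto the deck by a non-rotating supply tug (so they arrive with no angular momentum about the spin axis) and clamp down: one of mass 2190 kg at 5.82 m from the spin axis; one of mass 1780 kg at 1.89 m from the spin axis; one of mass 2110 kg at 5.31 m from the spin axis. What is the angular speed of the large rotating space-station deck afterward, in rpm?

ω_f ≈ 0.738 rpm

The added mass arrives with no angular momentum about the spin axis, and any external torque about the spin axis is negligible, so the system's angular momentum is conserved.
I_p = (2710)(10.4)² = 2.931e+05 kg·m².
Added inertia Σmr² = (2190)(5.82)² + (1780)(1.89)² + (2110)(5.31)² = 1.400e+05 kg·m²; I_f = 2.931e+05 + 1.400e+05 = 4.331e+05 kg·m².
ω_f = I_p ω_i / I_f = (2.931e+05)(1.09) / 4.331e+05 = 0.7376 rpm.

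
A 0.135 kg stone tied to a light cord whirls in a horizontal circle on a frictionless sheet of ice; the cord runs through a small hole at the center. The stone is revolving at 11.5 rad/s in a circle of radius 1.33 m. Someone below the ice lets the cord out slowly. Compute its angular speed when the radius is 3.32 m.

ω₂ ≈ 1.85 rad/s

The constraining force is radial, so m r² ω about the center is conserved.
ω₂ = ω₁ (r₁/r₂)² = (11.5)(1.33/3.32)² = 1.846 rad/s.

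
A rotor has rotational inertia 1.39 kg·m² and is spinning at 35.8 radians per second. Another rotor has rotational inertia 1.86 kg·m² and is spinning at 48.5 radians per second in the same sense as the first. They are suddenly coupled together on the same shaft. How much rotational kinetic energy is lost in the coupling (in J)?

The coupling torques are internal; angular momentum about the shared axis is conserved.
Taking A's sense as positive: L = (1.390)(35.8) + (1.860)(48.5) = 140.0 kg·m²·rad/s.
Combined I = 1.390 + 1.860 = 3.250 kg·m².
ω_f = L / I = 140.0 / 3.250 = 43.07 rad/s.
KE_i = ½ΣIω² = 3078 J; KE_f = ½(3.250)(43.07)² = 3014 J.

ΔKE lost ≈ 64.2 J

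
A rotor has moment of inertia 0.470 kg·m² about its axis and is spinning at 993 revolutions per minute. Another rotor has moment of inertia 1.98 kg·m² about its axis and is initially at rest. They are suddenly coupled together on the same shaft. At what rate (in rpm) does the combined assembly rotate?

|ω_f| ≈ 190 rpm

The coupling torques are internal; angular momentum about the shared axis is conserved.
Taking A's sense as positive: L = (0.4700)(993) = 466.7 kg·m²·rpm.
Combined I = 0.4700 + 1.980 = 2.450 kg·m².
ω_f = L / I = 466.7 / 2.450 = 190.5 rpm.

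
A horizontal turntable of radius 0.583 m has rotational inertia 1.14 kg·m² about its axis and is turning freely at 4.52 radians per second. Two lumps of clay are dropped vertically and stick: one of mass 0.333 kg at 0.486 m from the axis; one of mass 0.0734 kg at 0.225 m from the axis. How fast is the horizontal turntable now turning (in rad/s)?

ω_f ≈ 4.22 rad/s

The added mass arrives with no angular momentum about the axis, and any external torque about the axis is negligible, so the system's angular momentum is conserved.
Added inertia Σmr² = (0.333)(0.486)² + (0.0734)(0.225)² = 0.08237 kg·m²; I_f = 1.140 + 0.08237 = 1.222 kg·m².
ω_f = I_p ω_i / I_f = (1.140)(4.52) / 1.222 = 4.215 rad/s.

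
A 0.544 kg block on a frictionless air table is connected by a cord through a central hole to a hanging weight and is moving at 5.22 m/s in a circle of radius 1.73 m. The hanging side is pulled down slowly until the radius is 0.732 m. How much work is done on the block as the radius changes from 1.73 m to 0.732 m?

The only horizontal force on the mass is along the cord (radial), so it exerts no torque about the hole and angular momentum m v r is conserved.
v₂ = v₁ r₁ / r₂ = (5.22)(1.73) / (0.732) = 12.34 m/s.
W = ΔKE = ½m(v₂² − v₁²) = 33.99 J.

W ≈ 34.0 J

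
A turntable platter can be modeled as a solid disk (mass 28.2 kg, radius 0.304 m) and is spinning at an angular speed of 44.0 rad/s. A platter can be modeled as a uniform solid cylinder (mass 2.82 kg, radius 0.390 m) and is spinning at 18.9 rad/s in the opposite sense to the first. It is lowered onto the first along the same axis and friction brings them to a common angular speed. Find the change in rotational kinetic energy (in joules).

ΔKE ≈ -364 J

The coupling torques are internal; angular momentum about the shared axis is conserved.
Moments of inertia: I_A = ½(28.2)(0.304)² = 1.303 kg·m²; I_B = ½(2.82)(0.390)² = 0.2145 kg·m².
Taking A's sense as positive: L = (1.303)(44.0) − (0.2145)(18.9) = 53.28 kg·m²·rad/s.
Combined I = 1.303 + 0.2145 = 1.518 kg·m².
ω_f = L / I = 53.28 / 1.518 = 35.11 rad/s.
KE_i = ½ΣIω² = 1300 J; KE_f = ½(1.518)(35.11)² = 935.4 J.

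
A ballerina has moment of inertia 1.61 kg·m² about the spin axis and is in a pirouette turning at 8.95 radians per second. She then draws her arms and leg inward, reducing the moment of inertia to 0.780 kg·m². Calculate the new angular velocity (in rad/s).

With no external torque about the axis, L is conserved: I₁ω₁ = I₂ω₂.
ω₂ = I₁ω₁ / I₂ = (1.610)(8.95 rad/s) / (0.7800) = 18.47 rad/s.

ω₂ ≈ 18.5 rad/s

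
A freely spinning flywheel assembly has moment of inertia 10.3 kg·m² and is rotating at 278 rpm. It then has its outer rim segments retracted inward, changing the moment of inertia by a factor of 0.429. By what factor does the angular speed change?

ω₂/ω₁ ≈ 2.33

With no external torque about the axis, L is conserved: I₁ω₁ = I₂ω₂.
I₂ = 0.429 × 10.3 = 4.419 kg·m².
ω₂/ω₁ = I₁/I₂ = 10.30 / 4.419 = 2.331.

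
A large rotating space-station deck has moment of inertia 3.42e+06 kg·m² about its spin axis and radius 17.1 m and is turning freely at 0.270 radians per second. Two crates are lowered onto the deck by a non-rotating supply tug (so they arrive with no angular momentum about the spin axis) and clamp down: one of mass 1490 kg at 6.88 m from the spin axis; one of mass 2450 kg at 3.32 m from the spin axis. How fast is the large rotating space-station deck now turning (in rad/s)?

ω_f ≈ 0.263 rad/s

No external torque acts about the spin axis; L_before = L_after.
Added inertia Σmr² = (1490)(6.88)² + (2450)(3.32)² = 97530 kg·m²; I_f = 3.420e+06 + 97530 = 3.518e+06 kg·m².
ω_f = I_p ω_i / I_f = (3.420e+06)(0.270) / 3.518e+06 = 0.2625 rad/s.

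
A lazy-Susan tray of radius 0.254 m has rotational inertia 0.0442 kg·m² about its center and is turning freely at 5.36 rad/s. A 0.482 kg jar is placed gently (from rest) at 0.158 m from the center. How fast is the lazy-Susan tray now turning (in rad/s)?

No external torque acts about the center; L_before = L_after.
Added inertia Σmr² = (0.482)(0.158)² = 0.01203 kg·m²; I_f = 0.04420 + 0.01203 = 0.05623 kg·m².
ω_f = I_p ω_i / I_f = (0.04420)(5.36) / 0.05623 = 4.213 rad/s.

ω_f ≈ 4.21 rad/s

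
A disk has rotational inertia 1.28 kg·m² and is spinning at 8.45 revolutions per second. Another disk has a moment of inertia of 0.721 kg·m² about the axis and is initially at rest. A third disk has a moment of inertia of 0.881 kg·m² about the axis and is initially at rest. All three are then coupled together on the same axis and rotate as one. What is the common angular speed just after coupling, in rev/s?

No external torque acts about the common axis, so total angular momentum is conserved.
Taking A's sense as positive: L = (1.280)(8.45) = 10.82 kg·m²·rev/s.
Combined I = 1.280 + 0.7210 + 0.8810 = 2.882 kg·m².
ω_f = L / I = 10.82 / 2.882 = 3.753 rev/s.

|ω_f| ≈ 3.75 rev/s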